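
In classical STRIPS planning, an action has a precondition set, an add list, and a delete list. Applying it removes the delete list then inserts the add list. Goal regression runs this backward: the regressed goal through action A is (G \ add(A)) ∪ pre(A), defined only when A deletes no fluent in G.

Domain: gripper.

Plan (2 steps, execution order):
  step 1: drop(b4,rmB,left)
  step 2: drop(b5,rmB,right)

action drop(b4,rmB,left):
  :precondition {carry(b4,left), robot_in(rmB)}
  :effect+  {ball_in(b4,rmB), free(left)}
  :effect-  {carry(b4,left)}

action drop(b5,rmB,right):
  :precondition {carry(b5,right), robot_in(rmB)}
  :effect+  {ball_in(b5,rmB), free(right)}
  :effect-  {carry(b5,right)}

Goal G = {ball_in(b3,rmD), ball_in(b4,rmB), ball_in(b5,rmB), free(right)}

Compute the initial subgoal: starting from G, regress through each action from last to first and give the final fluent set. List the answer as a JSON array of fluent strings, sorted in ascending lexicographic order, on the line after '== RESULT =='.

Work backward from the goal:
  through step 2 (drop(b5,rmB,right)): drop {ball_in(b5,rmB), free(right)}, keep {ball_in(b3,rmD), ball_in(b4,rmB)}, require {carry(b5,right), robot_in(rmB)}
    → {ball_in(b3,rmD), ball_in(b4,rmB), carry(b5,right), robot_in(rmB)}
  through step 1 (drop(b4,rmB,left)): drop {ball_in(b4,rmB)}, keep {ball_in(b3,rmD), carry(b5,right), robot_in(rmB)}, require {carry(b4,left), robot_in(rmB)}
    → {ball_in(b3,rmD), carry(b4,left), carry(b5,right), robot_in(rmB)}

== RESULT ==
["ball_in(b3,rmD)", "carry(b4,left)", "carry(b5,right)", "robot_in(rmB)"]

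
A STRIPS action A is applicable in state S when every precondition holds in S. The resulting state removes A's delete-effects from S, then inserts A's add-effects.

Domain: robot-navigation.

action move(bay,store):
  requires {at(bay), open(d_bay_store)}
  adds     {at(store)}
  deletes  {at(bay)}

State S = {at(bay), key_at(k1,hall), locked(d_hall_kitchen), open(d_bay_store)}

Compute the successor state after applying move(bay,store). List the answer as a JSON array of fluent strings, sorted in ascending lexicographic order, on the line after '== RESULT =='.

Compute (S \ del) ∪ add:
  pre ⊆ S: {at(bay), open(d_bay_store)} ⊆ S  — applicable
  S \ del = {key_at(k1,hall), locked(d_hall_kitchen), open(d_bay_store)}
  ∪ add   = {at(store), key_at(k1,hall), locked(d_hall_kitchen), open(d_bay_store)}

== RESULT ==
["at(store)", "key_at(k1,hall)", "locked(d_hall_kitchen)", "open(d_bay_store)"]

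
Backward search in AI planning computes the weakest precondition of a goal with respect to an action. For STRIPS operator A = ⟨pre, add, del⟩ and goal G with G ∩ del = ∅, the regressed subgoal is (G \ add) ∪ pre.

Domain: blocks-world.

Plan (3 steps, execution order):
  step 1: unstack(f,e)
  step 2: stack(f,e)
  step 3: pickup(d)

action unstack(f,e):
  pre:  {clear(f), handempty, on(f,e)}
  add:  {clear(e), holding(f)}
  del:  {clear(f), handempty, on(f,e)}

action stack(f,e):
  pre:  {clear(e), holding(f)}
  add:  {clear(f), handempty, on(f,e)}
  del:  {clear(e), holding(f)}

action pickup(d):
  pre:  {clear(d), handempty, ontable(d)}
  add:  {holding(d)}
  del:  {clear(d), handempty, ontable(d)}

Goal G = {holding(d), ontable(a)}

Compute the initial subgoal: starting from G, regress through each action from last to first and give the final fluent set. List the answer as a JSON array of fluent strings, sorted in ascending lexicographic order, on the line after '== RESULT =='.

Work backward from the goal:
  through step 3 (pickup(d)): drop {holding(d)}, keep {ontable(a)}, require {clear(d), handempty, ontable(d)}
    → {clear(d), handempty, ontable(a), ontable(d)}
  through step 2 (stack(f,e)): drop {handempty}, keep {clear(d), ontable(a), ontable(d)}, require {clear(e), holding(f)}
    → {clear(d), clear(e), holding(f), ontable(a), ontable(d)}
  through step 1 (unstack(f,e)): drop {clear(e), holding(f)}, keep {clear(d), ontable(a), ontable(d)}, require {clear(f), handempty, on(f,e)}
    → {clear(d), clear(f), handempty, on(f,e), ontable(a), ontable(d)}

== RESULT ==
["clear(d)", "clear(f)", "handempty", "on(f,e)", "ontable(a)", "ontable(d)"]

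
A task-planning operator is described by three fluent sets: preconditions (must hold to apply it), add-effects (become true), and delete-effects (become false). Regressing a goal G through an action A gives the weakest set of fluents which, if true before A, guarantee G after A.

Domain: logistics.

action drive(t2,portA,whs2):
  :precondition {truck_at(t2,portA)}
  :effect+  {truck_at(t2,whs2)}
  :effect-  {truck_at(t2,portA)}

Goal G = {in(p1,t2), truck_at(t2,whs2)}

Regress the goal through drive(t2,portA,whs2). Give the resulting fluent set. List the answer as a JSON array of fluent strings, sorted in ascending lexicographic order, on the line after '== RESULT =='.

Compute (G \ add) ∪ pre:
  G ∩ del = {}  (empty — regression defined)
  G \ add = {in(p1,t2), truck_at(t2,whs2)} \ {truck_at(t2,whs2)} = {in(p1,t2)}
  ∪ pre   = {in(p1,t2)} ∪ {truck_at(t2,portA)}
          = {in(p1,t2), truck_at(t2,portA)}

== RESULT ==
["in(p1,t2)", "truck_at(t2,portA)"]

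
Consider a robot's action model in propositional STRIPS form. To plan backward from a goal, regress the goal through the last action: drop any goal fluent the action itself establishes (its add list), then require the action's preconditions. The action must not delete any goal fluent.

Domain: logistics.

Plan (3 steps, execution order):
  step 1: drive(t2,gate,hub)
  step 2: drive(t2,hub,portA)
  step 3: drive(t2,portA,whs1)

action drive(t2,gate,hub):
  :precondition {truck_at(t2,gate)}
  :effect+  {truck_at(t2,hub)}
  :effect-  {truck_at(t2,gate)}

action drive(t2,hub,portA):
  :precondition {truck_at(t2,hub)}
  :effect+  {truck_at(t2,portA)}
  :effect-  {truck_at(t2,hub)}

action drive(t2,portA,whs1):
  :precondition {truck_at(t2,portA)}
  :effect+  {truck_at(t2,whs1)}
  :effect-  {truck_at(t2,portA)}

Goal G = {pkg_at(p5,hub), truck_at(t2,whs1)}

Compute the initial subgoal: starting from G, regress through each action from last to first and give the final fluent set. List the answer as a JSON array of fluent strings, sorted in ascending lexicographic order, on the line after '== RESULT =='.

Regress step by step:
  through step 3 (drive(t2,portA,whs1)): drop {truck_at(t2,whs1)}, keep {pkg_at(p5,hub)}, require {truck_at(t2,portA)}
    → {pkg_at(p5,hub), truck_at(t2,portA)}
  through step 2 (drive(t2,hub,portA)): drop {truck_at(t2,portA)}, keep {pkg_at(p5,hub)}, require {truck_at(t2,hub)}
    → {pkg_at(p5,hub), truck_at(t2,hub)}
  through step 1 (drive(t2,gate,hub)): drop {truck_at(t2,hub)}, keep {pkg_at(p5,hub)}, require {truck_at(t2,gate)}
    → {pkg_at(p5,hub), truck_at(t2,gate)}

== RESULT ==
["pkg_at(p5,hub)", "truck_at(t2,gate)"]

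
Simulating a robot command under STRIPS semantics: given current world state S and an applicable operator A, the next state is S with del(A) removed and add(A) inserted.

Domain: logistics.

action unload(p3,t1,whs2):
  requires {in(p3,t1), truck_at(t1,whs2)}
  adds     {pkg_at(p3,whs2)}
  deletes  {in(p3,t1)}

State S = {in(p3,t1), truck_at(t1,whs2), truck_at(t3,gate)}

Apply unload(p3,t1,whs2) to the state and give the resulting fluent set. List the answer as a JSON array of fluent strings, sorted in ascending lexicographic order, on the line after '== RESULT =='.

Compute (S \ del) ∪ add:
  pre ⊆ S: {in(p3,t1), truck_at(t1,whs2)} ⊆ S  — applicable
  S \ del = {truck_at(t1,whs2), truck_at(t3,gate)}
  ∪ add   = {pkg_at(p3,whs2), truck_at(t1,whs2), truck_at(t3,gate)}

== RESULT ==
["pkg_at(p3,whs2)", "truck_at(t1,whs2)", "truck_at(t3,gate)"]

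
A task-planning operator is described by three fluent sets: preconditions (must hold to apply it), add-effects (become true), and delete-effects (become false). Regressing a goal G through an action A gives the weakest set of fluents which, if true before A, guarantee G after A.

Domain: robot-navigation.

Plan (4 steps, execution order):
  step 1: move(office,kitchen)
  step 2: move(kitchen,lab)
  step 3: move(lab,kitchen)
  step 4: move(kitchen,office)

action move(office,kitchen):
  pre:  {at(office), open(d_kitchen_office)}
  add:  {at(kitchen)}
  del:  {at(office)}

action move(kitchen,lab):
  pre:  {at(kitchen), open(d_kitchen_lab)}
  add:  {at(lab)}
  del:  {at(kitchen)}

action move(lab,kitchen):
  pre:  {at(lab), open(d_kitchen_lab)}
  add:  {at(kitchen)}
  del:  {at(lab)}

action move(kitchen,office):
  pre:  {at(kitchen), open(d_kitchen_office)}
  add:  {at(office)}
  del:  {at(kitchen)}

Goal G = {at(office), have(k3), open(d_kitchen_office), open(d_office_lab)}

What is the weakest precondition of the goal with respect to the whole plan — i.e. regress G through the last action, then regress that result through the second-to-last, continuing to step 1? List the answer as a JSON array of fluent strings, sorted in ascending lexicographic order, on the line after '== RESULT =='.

Work backward from the goal:
  through step 4 (move(kitchen,office)): drop {at(office)}, keep {have(k3), open(d_kitchen_office), open(d_office_lab)}, require {at(kitchen), open(d_kitchen_office)}
    → {at(kitchen), have(k3), open(d_kitchen_office), open(d_office_lab)}
  through step 3 (move(lab,kitchen)): drop {at(kitchen)}, keep {have(k3), open(d_kitchen_office), open(d_office_lab)}, require {at(lab), open(d_kitchen_lab)}
    → {at(lab), have(k3), open(d_kitchen_lab), open(d_kitchen_office), open(d_office_lab)}
  through step 2 (move(kitchen,lab)): drop {at(lab)}, keep {have(k3), open(d_kitchen_lab), open(d_kitchen_office), open(d_office_lab)}, require {at(kitchen), open(d_kitchen_lab)}
    → {at(kitchen), have(k3), open(d_kitchen_lab), open(d_kitchen_office), open(d_office_lab)}
  through step 1 (move(office,kitchen)): drop {at(kitchen)}, keep {have(k3), open(d_kitchen_lab), open(d_kitchen_office), open(d_office_lab)}, require {at(office), open(d_kitchen_office)}
    → {at(office), have(k3), open(d_kitchen_lab), open(d_kitchen_office), open(d_office_lab)}

== RESULT ==
["at(office)", "have(k3)", "open(d_kitchen_lab)", "open(d_kitchen_office)", "open(d_office_lab)"]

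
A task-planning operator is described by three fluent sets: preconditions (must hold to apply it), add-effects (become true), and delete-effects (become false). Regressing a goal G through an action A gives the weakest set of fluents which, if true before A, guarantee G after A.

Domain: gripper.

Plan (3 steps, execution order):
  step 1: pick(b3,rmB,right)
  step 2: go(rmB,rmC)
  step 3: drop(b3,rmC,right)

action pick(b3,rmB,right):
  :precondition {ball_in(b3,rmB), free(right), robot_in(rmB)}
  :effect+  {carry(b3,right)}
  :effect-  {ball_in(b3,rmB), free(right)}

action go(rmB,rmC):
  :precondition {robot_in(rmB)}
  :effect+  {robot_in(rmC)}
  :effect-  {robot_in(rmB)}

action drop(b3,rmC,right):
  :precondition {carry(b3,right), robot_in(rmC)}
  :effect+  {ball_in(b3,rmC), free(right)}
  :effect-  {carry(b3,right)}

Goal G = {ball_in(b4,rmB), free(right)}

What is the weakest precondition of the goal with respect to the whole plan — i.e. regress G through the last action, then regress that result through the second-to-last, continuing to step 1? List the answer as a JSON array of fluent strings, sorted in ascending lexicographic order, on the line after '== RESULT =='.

Work backward from the goal:
  through step 3 (drop(b3,rmC,right)): drop {free(right)}, keep {ball_in(b4,rmB)}, require {carry(b3,right), robot_in(rmC)}
    → {ball_in(b4,rmB), carry(b3,right), robot_in(rmC)}
  through step 2 (go(rmB,rmC)): drop {robot_in(rmC)}, keep {ball_in(b4,rmB), carry(b3,right)}, require {robot_in(rmB)}
    → {ball_in(b4,rmB), carry(b3,right), robot_in(rmB)}
  through step 1 (pick(b3,rmB,right)): drop {carry(b3,right)}, keep {ball_in(b4,rmB), robot_in(rmB)}, require {ball_in(b3,rmB), free(right), robot_in(rmB)}
    → {ball_in(b3,rmB), ball_in(b4,rmB), free(right), robot_in(rmB)}

== RESULT ==
["ball_in(b3,rmB)", "ball_in(b4,rmB)", "free(right)", "robot_in(rmB)"]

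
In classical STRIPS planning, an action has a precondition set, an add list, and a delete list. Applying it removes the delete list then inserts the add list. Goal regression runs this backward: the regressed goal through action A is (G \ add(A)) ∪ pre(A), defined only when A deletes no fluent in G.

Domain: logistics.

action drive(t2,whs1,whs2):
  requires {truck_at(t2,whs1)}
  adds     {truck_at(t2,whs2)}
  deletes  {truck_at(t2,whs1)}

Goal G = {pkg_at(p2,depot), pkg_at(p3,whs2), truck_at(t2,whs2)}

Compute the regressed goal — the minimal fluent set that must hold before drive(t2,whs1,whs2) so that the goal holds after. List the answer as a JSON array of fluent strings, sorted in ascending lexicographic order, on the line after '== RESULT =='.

Regress:
  G ∩ del = {}  (empty — regression defined)
  G \ add = {pkg_at(p2,depot), pkg_at(p3,whs2), truck_at(t2,whs2)} \ {truck_at(t2,whs2)} = {pkg_at(p2,depot), pkg_at(p3,whs2)}
  ∪ pre   = {pkg_at(p2,depot), pkg_at(p3,whs2)} ∪ {truck_at(t2,whs1)}
          = {pkg_at(p2,depot), pkg_at(p3,whs2), truck_at(t2,whs1)}

== RESULT ==
["pkg_at(p2,depot)", "pkg_at(p3,whs2)", "truck_at(t2,whs1)"]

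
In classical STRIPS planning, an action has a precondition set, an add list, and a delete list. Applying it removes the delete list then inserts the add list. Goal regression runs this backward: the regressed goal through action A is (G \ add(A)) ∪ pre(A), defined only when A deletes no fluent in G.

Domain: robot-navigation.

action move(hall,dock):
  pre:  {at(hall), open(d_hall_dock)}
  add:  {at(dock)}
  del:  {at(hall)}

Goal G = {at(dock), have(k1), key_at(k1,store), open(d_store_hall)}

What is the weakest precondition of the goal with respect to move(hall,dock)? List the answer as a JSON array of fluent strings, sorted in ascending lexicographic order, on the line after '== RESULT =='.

Compute (G \ add) ∪ pre:
  G ∩ del = {}  (empty — regression defined)
  G \ add = {at(dock), have(k1), key_at(k1,store), open(d_store_hall)} \ {at(dock)} = {have(k1), key_at(k1,store), open(d_store_hall)}
  ∪ pre   = {have(k1), key_at(k1,store), open(d_store_hall)} ∪ {at(hall), open(d_hall_dock)}
          = {at(hall), have(k1), key_at(k1,store), open(d_hall_dock), open(d_store_hall)}

== RESULT ==
["at(hall)", "have(k1)", "key_at(k1,store)", "open(d_hall_dock)", "open(d_store_hall)"]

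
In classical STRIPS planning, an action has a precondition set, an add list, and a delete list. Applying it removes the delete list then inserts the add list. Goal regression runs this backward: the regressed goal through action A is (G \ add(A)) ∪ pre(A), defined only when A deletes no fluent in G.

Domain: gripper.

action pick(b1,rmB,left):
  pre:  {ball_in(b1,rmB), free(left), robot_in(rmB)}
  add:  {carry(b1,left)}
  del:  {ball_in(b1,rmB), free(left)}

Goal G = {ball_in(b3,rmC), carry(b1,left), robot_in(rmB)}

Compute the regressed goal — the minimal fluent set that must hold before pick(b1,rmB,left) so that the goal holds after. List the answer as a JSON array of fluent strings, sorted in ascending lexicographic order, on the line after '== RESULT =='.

Regress:
  G ∩ del = {}  (empty — regression defined)
  G \ add = {ball_in(b3,rmC), carry(b1,left), robot_in(rmB)} \ {carry(b1,left)} = {ball_in(b3,rmC), robot_in(rmB)}
  ∪ pre   = {ball_in(b3,rmC), robot_in(rmB)} ∪ {ball_in(b1,rmB), free(left), robot_in(rmB)}
          = {ball_in(b1,rmB), ball_in(b3,rmC), free(left), robot_in(rmB)}

== RESULT ==
["ball_in(b1,rmB)", "ball_in(b3,rmC)", "free(left)", "robot_in(rmB)"]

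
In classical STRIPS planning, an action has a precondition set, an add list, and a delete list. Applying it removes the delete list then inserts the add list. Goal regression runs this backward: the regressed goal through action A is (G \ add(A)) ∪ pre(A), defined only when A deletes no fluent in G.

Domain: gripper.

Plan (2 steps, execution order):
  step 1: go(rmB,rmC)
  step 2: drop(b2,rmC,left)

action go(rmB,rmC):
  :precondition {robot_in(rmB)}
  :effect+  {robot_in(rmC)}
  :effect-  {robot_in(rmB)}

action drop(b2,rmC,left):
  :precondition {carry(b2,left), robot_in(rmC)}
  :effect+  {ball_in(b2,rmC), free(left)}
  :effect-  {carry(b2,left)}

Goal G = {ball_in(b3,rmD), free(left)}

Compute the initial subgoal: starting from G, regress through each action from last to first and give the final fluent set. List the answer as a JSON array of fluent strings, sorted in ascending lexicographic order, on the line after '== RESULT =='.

Regress step by step:
  through step 2 (drop(b2,rmC,left)): drop {free(left)}, keep {ball_in(b3,rmD)}, require {carry(b2,left), robot_in(rmC)}
    → {ball_in(b3,rmD), carry(b2,left), robot_in(rmC)}
  through step 1 (go(rmB,rmC)): drop {robot_in(rmC)}, keep {ball_in(b3,rmD), carry(b2,left)}, require {robot_in(rmB)}
    → {ball_in(b3,rmD), carry(b2,left), robot_in(rmB)}

== RESULT ==
["ball_in(b3,rmD)", "carry(b2,left)", "robot_in(rmB)"]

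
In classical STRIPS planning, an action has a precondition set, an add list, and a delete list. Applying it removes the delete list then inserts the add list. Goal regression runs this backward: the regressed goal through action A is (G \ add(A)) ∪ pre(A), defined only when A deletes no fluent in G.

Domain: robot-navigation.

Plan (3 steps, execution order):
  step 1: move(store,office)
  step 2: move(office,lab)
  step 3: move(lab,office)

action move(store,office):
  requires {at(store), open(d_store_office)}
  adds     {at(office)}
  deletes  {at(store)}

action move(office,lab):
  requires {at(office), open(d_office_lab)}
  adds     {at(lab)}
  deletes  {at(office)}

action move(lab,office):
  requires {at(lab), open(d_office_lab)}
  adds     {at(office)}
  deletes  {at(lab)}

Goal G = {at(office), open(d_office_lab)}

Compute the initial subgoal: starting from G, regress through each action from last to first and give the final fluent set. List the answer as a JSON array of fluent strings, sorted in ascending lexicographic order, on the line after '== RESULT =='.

Work backward from the goal:
  through step 3 (move(lab,office)): drop {at(office)}, keep {open(d_office_lab)}, require {at(lab), open(d_office_lab)}
    → {at(lab), open(d_office_lab)}
  through step 2 (move(office,lab)): drop {at(lab)}, keep {open(d_office_lab)}, require {at(office), open(d_office_lab)}
    → {at(office), open(d_office_lab)}
  through step 1 (move(store,office)): drop {at(office)}, keep {open(d_office_lab)}, require {at(store), open(d_store_office)}
    → {at(store), open(d_office_lab), open(d_store_office)}

== RESULT ==
["at(store)", "open(d_office_lab)", "open(d_store_office)"]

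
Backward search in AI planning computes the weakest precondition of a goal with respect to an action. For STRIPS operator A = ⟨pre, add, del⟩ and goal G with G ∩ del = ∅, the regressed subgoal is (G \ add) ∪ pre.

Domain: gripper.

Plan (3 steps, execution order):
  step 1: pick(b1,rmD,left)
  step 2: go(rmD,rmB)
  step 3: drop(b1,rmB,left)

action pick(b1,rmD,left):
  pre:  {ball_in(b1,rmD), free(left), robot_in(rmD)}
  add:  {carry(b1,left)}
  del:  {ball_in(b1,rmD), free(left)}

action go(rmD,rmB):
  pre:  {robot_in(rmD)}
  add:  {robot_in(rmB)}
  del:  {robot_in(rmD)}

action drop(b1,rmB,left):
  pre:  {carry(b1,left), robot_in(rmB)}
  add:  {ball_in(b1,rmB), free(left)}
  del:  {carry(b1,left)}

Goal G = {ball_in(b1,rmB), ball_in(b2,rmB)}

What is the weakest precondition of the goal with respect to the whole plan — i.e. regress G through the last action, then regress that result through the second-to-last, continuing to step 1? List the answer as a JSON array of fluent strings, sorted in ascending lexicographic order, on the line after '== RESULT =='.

Work backward from the goal:
  through step 3 (drop(b1,rmB,left)): drop {ball_in(b1,rmB)}, keep {ball_in(b2,rmB)}, require {carry(b1,left), robot_in(rmB)}
    → {ball_in(b2,rmB), carry(b1,left), robot_in(rmB)}
  through step 2 (go(rmD,rmB)): drop {robot_in(rmB)}, keep {ball_in(b2,rmB), carry(b1,left)}, require {robot_in(rmD)}
    → {ball_in(b2,rmB), carry(b1,left), robot_in(rmD)}
  through step 1 (pick(b1,rmD,left)): drop {carry(b1,left)}, keep {ball_in(b2,rmB), robot_in(rmD)}, require {ball_in(b1,rmD), free(left), robot_in(rmD)}
    → {ball_in(b1,rmD), ball_in(b2,rmB), free(left), robot_in(rmD)}

== RESULT ==
["ball_in(b1,rmD)", "ball_in(b2,rmB)", "free(left)", "robot_in(rmD)"]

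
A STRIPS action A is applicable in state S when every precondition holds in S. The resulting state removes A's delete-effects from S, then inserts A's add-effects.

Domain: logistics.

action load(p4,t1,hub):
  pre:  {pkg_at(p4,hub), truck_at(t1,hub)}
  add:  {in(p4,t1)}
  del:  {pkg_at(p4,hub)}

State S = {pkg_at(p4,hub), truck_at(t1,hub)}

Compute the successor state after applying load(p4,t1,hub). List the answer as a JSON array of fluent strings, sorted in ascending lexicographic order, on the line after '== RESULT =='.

Progress:
  pre ⊆ S: {pkg_at(p4,hub), truck_at(t1,hub)} ⊆ S  — applicable
  S \ del = {truck_at(t1,hub)}
  ∪ add   = {in(p4,t1), truck_at(t1,hub)}

== RESULT ==
["in(p4,t1)", "truck_at(t1,hub)"]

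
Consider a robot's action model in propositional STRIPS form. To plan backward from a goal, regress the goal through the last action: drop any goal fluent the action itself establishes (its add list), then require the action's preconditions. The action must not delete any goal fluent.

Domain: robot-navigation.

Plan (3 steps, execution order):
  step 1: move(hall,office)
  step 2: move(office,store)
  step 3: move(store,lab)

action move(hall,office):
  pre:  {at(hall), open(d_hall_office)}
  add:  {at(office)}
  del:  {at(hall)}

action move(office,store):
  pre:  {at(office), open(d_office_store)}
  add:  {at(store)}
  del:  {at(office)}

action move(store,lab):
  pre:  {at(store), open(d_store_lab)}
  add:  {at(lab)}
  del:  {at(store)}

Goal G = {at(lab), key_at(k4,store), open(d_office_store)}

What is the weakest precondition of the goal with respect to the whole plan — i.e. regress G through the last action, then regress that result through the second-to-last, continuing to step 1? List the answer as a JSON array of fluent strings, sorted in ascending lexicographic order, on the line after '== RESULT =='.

Work backward from the goal:
  through step 3 (move(store,lab)): drop {at(lab)}, keep {key_at(k4,store), open(d_office_store)}, require {at(store), open(d_store_lab)}
    → {at(store), key_at(k4,store), open(d_office_store), open(d_store_lab)}
  through step 2 (move(office,store)): drop {at(store)}, keep {key_at(k4,store), open(d_office_store), open(d_store_lab)}, require {at(office), open(d_office_store)}
    → {at(office), key_at(k4,store), open(d_office_store), open(d_store_lab)}
  through step 1 (move(hall,office)): drop {at(office)}, keep {key_at(k4,store), open(d_office_store), open(d_store_lab)}, require {at(hall), open(d_hall_office)}
    → {at(hall), key_at(k4,store), open(d_hall_office), open(d_office_store), open(d_store_lab)}

== RESULT ==
["at(hall)", "key_at(k4,store)", "open(d_hall_office)", "open(d_office_store)", "open(d_store_lab)"]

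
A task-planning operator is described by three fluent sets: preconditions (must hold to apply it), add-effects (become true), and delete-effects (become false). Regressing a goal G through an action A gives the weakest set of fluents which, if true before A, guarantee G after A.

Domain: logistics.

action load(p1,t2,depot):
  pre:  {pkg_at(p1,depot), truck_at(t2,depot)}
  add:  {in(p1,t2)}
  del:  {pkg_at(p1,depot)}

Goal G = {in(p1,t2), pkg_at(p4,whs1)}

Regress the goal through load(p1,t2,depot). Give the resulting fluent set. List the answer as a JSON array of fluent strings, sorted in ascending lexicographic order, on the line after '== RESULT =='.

Compute (G \ add) ∪ pre:
  G ∩ del = {}  (empty — regression defined)
  G \ add = {in(p1,t2), pkg_at(p4,whs1)} \ {in(p1,t2)} = {pkg_at(p4,whs1)}
  ∪ pre   = {pkg_at(p4,whs1)} ∪ {pkg_at(p1,depot), truck_at(t2,depot)}
          = {pkg_at(p1,depot), pkg_at(p4,whs1), truck_at(t2,depot)}

== RESULT ==
["pkg_at(p1,depot)", "pkg_at(p4,whs1)", "truck_at(t2,depot)"]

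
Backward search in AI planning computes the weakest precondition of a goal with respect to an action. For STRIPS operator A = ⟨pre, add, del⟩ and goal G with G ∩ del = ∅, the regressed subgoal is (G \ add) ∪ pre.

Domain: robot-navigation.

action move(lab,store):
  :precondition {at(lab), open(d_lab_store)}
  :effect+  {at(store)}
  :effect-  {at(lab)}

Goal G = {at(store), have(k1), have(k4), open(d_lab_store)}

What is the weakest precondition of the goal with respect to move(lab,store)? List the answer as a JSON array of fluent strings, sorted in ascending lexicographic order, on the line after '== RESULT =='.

Regress:
  G ∩ del = {}  (empty — regression defined)
  G \ add = {at(store), have(k1), have(k4), open(d_lab_store)} \ {at(store)} = {have(k1), have(k4), open(d_lab_store)}
  ∪ pre   = {have(k1), have(k4), open(d_lab_store)} ∪ {at(lab), open(d_lab_store)}
          = {at(lab), have(k1), have(k4), open(d_lab_store)}

== RESULT ==
["at(lab)", "have(k1)", "have(k4)", "open(d_lab_store)"]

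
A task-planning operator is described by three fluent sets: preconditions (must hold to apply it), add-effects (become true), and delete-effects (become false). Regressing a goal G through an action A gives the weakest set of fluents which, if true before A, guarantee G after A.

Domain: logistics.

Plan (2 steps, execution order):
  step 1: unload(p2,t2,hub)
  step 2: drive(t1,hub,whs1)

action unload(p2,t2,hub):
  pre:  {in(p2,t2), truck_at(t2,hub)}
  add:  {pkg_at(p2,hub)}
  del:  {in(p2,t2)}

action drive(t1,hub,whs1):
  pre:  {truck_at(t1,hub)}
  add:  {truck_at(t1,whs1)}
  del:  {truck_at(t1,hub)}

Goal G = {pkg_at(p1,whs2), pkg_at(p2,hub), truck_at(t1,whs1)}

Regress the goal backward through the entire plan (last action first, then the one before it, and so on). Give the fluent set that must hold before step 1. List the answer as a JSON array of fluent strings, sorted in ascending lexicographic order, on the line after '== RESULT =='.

Work backward from the goal:
  through step 2 (drive(t1,hub,whs1)): drop {truck_at(t1,whs1)}, keep {pkg_at(p1,whs2), pkg_at(p2,hub)}, require {truck_at(t1,hub)}
    → {pkg_at(p1,whs2), pkg_at(p2,hub), truck_at(t1,hub)}
  through step 1 (unload(p2,t2,hub)): drop {pkg_at(p2,hub)}, keep {pkg_at(p1,whs2), truck_at(t1,hub)}, require {in(p2,t2), truck_at(t2,hub)}
    → {in(p2,t2), pkg_at(p1,whs2), truck_at(t1,hub), truck_at(t2,hub)}

== RESULT ==
["in(p2,t2)", "pkg_at(p1,whs2)", "truck_at(t1,hub)", "truck_at(t2,hub)"]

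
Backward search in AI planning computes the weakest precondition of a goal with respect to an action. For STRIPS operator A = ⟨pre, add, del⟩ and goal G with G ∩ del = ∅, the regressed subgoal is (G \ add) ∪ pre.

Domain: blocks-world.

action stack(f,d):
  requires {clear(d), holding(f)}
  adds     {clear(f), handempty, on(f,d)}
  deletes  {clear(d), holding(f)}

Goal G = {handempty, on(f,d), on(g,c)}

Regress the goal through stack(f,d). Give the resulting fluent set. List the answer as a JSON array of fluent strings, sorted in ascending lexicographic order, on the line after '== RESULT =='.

Compute (G \ add) ∪ pre:
  G ∩ del = {}  (empty — regression defined)
  G \ add = {handempty, on(f,d), on(g,c)} \ {clear(f), handempty, on(f,d)} = {on(g,c)}
  ∪ pre   = {on(g,c)} ∪ {clear(d), holding(f)}
          = {clear(d), holding(f), on(g,c)}

== RESULT ==
["clear(d)", "holding(f)", "on(g,c)"]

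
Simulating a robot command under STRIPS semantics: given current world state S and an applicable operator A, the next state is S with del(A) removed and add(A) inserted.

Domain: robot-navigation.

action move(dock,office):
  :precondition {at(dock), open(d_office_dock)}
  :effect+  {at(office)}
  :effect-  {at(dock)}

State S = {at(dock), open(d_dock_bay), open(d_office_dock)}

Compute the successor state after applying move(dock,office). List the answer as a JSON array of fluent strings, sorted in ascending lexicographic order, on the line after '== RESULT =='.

Compute (S \ del) ∪ add:
  pre ⊆ S: {at(dock), open(d_office_dock)} ⊆ S  — applicable
  S \ del = {open(d_dock_bay), open(d_office_dock)}
  ∪ add   = {at(office), open(d_dock_bay), open(d_office_dock)}

== RESULT ==
["at(office)", "open(d_dock_bay)", "open(d_office_dock)"]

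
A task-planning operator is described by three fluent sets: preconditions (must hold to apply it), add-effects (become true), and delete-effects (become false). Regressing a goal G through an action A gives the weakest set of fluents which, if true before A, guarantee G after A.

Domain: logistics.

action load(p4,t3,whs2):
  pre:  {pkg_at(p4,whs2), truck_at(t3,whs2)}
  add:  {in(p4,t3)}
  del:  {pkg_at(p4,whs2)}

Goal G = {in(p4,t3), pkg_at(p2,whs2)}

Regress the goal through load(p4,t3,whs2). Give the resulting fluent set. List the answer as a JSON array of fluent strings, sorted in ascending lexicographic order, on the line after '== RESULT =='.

Compute (G \ add) ∪ pre:
  G ∩ del = {}  (empty — regression defined)
  G \ add = {in(p4,t3), pkg_at(p2,whs2)} \ {in(p4,t3)} = {pkg_at(p2,whs2)}
  ∪ pre   = {pkg_at(p2,whs2)} ∪ {pkg_at(p4,whs2), truck_at(t3,whs2)}
          = {pkg_at(p2,whs2), pkg_at(p4,whs2), truck_at(t3,whs2)}

== RESULT ==
["pkg_at(p2,whs2)", "pkg_at(p4,whs2)", "truck_at(t3,whs2)"]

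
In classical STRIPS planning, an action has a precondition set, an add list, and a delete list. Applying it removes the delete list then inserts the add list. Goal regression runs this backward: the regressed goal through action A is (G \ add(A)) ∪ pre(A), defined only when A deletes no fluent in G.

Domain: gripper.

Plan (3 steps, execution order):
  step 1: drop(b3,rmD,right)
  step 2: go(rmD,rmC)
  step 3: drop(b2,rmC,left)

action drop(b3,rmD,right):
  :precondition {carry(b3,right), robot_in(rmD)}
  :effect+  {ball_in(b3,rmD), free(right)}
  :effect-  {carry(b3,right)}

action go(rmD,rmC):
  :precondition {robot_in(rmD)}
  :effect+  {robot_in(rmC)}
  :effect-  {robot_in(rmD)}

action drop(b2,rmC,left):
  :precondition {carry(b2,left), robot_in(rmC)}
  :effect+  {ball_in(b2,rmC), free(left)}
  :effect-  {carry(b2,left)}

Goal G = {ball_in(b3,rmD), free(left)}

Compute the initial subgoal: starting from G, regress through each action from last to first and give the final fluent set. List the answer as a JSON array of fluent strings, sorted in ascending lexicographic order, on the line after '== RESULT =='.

Regress step by step:
  through step 3 (drop(b2,rmC,left)): drop {free(left)}, keep {ball_in(b3,rmD)}, require {carry(b2,left), robot_in(rmC)}
    → {ball_in(b3,rmD), carry(b2,left), robot_in(rmC)}
  through step 2 (go(rmD,rmC)): drop {robot_in(rmC)}, keep {ball_in(b3,rmD), carry(b2,left)}, require {robot_in(rmD)}
    → {ball_in(b3,rmD), carry(b2,left), robot_in(rmD)}
  through step 1 (drop(b3,rmD,right)): drop {ball_in(b3,rmD)}, keep {carry(b2,left), robot_in(rmD)}, require {carry(b3,right), robot_in(rmD)}
    → {carry(b2,left), carry(b3,right), robot_in(rmD)}

== RESULT ==
["carry(b2,left)", "carry(b3,right)", "robot_in(rmD)"]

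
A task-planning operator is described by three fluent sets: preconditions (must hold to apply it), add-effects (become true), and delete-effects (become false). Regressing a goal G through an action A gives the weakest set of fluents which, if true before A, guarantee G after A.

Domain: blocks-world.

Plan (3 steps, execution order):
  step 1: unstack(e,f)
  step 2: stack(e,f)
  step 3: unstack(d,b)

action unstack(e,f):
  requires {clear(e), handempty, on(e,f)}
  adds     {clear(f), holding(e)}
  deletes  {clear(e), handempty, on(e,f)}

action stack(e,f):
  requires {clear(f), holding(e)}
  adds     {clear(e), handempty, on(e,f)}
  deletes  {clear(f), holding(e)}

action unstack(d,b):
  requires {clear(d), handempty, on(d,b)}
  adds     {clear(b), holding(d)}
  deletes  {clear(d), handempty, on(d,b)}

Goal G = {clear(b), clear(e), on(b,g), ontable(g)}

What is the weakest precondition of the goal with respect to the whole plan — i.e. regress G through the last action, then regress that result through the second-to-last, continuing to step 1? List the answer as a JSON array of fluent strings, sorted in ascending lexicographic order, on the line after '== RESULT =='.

Regress step by step:
  through step 3 (unstack(d,b)): drop {clear(b)}, keep {clear(e), on(b,g), ontable(g)}, require {clear(d), handempty, on(d,b)}
    → {clear(d), clear(e), handempty, on(b,g), on(d,b), ontable(g)}
  through step 2 (stack(e,f)): drop {clear(e), handempty}, keep {clear(d), on(b,g), on(d,b), ontable(g)}, require {clear(f), holding(e)}
    → {clear(d), clear(f), holding(e), on(b,g), on(d,b), ontable(g)}
  through step 1 (unstack(e,f)): drop {clear(f), holding(e)}, keep {clear(d), on(b,g), on(d,b), ontable(g)}, require {clear(e), handempty, on(e,f)}
    → {clear(d), clear(e), handempty, on(b,g), on(d,b), on(e,f), ontable(g)}

== RESULT ==
["clear(d)", "clear(e)", "handempty", "on(b,g)", "on(d,b)", "on(e,f)", "ontable(g)"]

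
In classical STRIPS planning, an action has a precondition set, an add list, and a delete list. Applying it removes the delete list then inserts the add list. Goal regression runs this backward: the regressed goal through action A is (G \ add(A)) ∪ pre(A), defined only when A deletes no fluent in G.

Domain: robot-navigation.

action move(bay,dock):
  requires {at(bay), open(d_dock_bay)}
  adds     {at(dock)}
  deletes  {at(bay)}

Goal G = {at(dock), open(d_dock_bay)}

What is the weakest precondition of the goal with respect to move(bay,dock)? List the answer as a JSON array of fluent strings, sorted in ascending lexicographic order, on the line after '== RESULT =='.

Regress:
  G ∩ del = {}  (empty — regression defined)
  G \ add = {at(dock), open(d_dock_bay)} \ {at(dock)} = {open(d_dock_bay)}
  ∪ pre   = {open(d_dock_bay)} ∪ {at(bay), open(d_dock_bay)}
          = {at(bay), open(d_dock_bay)}

== RESULT ==
["at(bay)", "open(d_dock_bay)"]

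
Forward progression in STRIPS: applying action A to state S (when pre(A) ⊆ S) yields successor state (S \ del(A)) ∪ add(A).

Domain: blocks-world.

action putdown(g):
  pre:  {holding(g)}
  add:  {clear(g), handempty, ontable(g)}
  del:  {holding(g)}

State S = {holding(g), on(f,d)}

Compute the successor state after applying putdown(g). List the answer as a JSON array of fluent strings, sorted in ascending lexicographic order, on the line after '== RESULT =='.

Progress:
  pre ⊆ S: {holding(g)} ⊆ S  — applicable
  S \ del = {on(f,d)}
  ∪ add   = {clear(g), handempty, on(f,d), ontable(g)}

== RESULT ==
["clear(g)", "handempty", "on(f,d)", "ontable(g)"]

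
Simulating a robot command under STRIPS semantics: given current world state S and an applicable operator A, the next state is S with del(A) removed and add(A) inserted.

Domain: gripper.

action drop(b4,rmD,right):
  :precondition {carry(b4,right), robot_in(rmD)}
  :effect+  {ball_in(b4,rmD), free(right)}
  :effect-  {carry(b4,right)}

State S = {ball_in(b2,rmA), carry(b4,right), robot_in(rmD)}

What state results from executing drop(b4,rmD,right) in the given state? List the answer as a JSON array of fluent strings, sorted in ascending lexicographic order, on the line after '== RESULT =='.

Compute (S \ del) ∪ add:
  pre ⊆ S: {carry(b4,right), robot_in(rmD)} ⊆ S  — applicable
  S \ del = {ball_in(b2,rmA), robot_in(rmD)}
  ∪ add   = {ball_in(b2,rmA), ball_in(b4,rmD), free(right), robot_in(rmD)}

== RESULT ==
["ball_in(b2,rmA)", "ball_in(b4,rmD)", "free(right)", "robot_in(rmD)"]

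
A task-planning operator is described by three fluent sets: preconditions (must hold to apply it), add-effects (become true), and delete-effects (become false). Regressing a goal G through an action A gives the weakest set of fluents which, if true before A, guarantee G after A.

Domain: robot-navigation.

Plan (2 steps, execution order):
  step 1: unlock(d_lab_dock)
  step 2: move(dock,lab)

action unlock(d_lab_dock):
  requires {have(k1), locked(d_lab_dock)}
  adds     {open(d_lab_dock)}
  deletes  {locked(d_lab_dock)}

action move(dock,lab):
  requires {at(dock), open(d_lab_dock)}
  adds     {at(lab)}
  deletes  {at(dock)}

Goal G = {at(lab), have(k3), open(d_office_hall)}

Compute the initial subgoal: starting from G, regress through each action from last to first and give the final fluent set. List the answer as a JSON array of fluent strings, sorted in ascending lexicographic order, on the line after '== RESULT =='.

Regress step by step:
  through step 2 (move(dock,lab)): drop {at(lab)}, keep {have(k3), open(d_office_hall)}, require {at(dock), open(d_lab_dock)}
    → {at(dock), have(k3), open(d_lab_dock), open(d_office_hall)}
  through step 1 (unlock(d_lab_dock)): drop {open(d_lab_dock)}, keep {at(dock), have(k3), open(d_office_hall)}, require {have(k1), locked(d_lab_dock)}
    → {at(dock), have(k1), have(k3), locked(d_lab_dock), open(d_office_hall)}

== RESULT ==
["at(dock)", "have(k1)", "have(k3)", "locked(d_lab_dock)", "open(d_office_hall)"]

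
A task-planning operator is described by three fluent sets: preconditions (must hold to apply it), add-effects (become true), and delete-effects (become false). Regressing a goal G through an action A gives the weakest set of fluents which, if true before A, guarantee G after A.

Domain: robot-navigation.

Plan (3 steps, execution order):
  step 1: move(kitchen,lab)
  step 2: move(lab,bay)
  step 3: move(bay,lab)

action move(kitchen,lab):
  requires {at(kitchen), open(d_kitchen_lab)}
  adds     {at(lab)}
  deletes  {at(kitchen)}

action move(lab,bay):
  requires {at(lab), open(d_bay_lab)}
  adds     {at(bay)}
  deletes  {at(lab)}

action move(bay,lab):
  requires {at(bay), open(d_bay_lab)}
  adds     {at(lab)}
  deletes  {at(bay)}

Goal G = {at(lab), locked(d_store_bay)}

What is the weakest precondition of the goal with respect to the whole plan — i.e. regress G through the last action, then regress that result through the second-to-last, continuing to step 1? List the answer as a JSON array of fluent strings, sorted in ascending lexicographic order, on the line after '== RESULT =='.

Work backward from the goal:
  through step 3 (move(bay,lab)): drop {at(lab)}, keep {locked(d_store_bay)}, require {at(bay), open(d_bay_lab)}
    → {at(bay), locked(d_store_bay), open(d_bay_lab)}
  through step 2 (move(lab,bay)): drop {at(bay)}, keep {locked(d_store_bay), open(d_bay_lab)}, require {at(lab), open(d_bay_lab)}
    → {at(lab), locked(d_store_bay), open(d_bay_lab)}
  through step 1 (move(kitchen,lab)): drop {at(lab)}, keep {locked(d_store_bay), open(d_bay_lab)}, require {at(kitchen), open(d_kitchen_lab)}
    → {at(kitchen), locked(d_store_bay), open(d_bay_lab), open(d_kitchen_lab)}

== RESULT ==
["at(kitchen)", "locked(d_store_bay)", "open(d_bay_lab)", "open(d_kitchen_lab)"]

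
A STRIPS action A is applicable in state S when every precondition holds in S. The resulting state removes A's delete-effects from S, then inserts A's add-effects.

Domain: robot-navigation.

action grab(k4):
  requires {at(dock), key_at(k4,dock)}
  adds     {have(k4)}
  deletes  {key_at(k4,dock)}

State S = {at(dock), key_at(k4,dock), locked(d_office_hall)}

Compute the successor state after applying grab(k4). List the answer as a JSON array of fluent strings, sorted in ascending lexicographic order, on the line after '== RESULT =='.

Compute (S \ del) ∪ add:
  pre ⊆ S: {at(dock), key_at(k4,dock)} ⊆ S  — applicable
  S \ del = {at(dock), locked(d_office_hall)}
  ∪ add   = {at(dock), have(k4), locked(d_office_hall)}

== RESULT ==
["at(dock)", "have(k4)", "locked(d_office_hall)"]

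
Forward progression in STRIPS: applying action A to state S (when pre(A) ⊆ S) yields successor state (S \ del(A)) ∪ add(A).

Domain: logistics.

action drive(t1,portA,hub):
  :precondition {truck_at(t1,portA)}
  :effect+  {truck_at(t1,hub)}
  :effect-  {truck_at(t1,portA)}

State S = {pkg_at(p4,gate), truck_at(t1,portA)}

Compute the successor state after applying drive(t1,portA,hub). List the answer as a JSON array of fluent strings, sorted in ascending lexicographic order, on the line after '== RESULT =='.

Progress:
  pre ⊆ S: {truck_at(t1,portA)} ⊆ S  — applicable
  S \ del = {pkg_at(p4,gate)}
  ∪ add   = {pkg_at(p4,gate), truck_at(t1,hub)}

== RESULT ==
["pkg_at(p4,gate)", "truck_at(t1,hub)"]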